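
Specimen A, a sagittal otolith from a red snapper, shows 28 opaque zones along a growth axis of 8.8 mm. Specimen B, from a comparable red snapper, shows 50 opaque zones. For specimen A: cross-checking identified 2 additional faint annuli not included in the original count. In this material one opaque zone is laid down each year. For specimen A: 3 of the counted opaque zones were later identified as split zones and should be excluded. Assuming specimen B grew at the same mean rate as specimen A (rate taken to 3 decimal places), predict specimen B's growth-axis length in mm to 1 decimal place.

Specimen A: after corrections the count is 28 − 3 + 2 = 27 opaque zones.
A: 8.8 mm over 27 years gives 8.8 / 27 ≈ 0.326 mm/year.
B's length ≈ 0.326 × 50 = 16.3 mm.

16.3 mm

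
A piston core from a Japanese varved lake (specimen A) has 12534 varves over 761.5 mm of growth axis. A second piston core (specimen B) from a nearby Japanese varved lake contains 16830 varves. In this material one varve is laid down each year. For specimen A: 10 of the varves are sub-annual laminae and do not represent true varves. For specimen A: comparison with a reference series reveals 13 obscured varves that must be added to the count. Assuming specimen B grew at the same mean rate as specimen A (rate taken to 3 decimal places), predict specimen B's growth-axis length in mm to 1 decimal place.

Specimen A: after corrections the count is 12534 − 10 + 13 = 12537 varves.
A: Mean rate = 761.5 mm / 12537 years ≈ 0.061 mm/yr.
Length of B = 0.061 × 16830 = 1026.6 mm.

1026.6 mm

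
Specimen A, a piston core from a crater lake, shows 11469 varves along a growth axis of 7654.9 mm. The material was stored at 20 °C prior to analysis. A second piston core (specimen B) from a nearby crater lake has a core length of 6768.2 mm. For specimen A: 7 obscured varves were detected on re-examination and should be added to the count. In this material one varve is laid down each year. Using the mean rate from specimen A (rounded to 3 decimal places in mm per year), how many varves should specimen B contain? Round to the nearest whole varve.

10147 varves

Specimen A: adjusted count: 11469 + 7 = 11476 varves.
A: Mean rate = 7654.9 mm / 11476 years ≈ 0.667 mm per year.
Specimen B: 6768.2 mm / 0.667 mm per year = 10147.23 years ≈ 10147 varves.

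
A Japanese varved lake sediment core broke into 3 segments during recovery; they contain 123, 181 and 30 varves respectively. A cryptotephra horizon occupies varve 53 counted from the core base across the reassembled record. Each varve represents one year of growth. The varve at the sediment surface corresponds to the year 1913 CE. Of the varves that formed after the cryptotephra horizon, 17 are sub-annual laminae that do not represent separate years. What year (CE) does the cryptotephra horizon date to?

Total varves = 123 + 181 + 30 = 334.
334 − 53 = 281 varves lie beyond the cryptotephra horizon toward the sediment surface.
Excluding 17 false varves: 281 − 17 = 264.
1913 − 264 = 1649 CE.

1649 CE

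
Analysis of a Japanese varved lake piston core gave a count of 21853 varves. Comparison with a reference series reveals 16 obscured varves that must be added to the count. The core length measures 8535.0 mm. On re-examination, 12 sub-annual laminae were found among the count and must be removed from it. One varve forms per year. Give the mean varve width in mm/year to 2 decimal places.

0.39 mm/year

Adjusted count: 21853 − 12 + 16 = 21857 varves.
Extension rate ≈ 8535.0 / 21857 = 0.39 mm/year.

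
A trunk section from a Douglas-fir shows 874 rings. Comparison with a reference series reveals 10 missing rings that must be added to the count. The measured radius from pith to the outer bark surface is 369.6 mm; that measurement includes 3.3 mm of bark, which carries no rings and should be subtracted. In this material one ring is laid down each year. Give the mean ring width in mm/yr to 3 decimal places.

True ring count = 874 + 10 = 884.
Net length = 369.6 − 3.3 = 366.3 mm.
Mean rate = 366.3 mm / 884 years ≈ 0.414 mm/yr.

0.414 mm/yr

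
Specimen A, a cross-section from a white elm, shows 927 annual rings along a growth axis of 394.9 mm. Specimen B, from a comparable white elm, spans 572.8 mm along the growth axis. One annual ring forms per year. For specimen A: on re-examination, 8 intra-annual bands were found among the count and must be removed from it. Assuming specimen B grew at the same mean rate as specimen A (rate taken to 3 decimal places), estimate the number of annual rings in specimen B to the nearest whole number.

1332 annual rings

Specimen A: after corrections the count is 927 − 8 = 919 annual rings.
A: Mean rate = 394.9 mm / 919 years ≈ 0.430 mm per year.
For B, 572.8 / 0.430 = 1332.09 years ≈ 1332 annual rings.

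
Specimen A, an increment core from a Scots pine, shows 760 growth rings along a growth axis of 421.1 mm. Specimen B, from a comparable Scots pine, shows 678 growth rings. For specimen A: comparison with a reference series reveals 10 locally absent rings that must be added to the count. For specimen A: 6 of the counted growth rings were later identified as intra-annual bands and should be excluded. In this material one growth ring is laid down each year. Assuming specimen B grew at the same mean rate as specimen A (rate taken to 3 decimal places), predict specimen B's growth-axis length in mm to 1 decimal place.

373.6 mm

Specimen A: after corrections the count is 760 − 6 + 10 = 764 growth rings.
A: Extension rate ≈ 421.1 / 764 = 0.551 mm/yr.
For B, 0.551 mm/year × 678 years = 373.6 mm.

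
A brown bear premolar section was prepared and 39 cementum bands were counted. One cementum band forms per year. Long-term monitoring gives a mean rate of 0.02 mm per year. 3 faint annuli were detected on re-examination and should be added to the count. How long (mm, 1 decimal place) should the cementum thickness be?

After corrections the count is 39 + 3 = 42 cementum bands.
42 years at 0.02 mm/year gives 0.02 × 42 = 0.8 mm.

0.8 mm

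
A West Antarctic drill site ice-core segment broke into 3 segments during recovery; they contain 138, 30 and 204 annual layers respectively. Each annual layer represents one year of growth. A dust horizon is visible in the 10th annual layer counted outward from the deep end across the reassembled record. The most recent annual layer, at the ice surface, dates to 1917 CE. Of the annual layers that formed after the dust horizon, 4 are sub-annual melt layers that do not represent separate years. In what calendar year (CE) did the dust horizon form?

1559 CE

Total annual layers = 138 + 30 + 204 = 372.
The dust horizon sits at annual layer 10 from the deep end, so 372 − 10 = 362 annual layers formed after it.
Removing the 4 false annual layers leaves 362 − 4 = 358 true annual layers beyond the dust horizon.
Counting back 358 years from 1917 CE places the dust horizon in 1917 − 358 = 1559 CE.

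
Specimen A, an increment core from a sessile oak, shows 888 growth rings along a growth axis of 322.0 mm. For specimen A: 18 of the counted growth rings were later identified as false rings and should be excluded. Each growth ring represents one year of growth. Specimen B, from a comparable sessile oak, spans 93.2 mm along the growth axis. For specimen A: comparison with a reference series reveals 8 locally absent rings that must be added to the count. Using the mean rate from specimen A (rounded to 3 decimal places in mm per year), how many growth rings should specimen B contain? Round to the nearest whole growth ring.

254 growth rings

Specimen A: adjusted count: 888 − 18 + 8 = 878 growth rings.
A: Mean rate = 322.0 mm / 878 years ≈ 0.367 mm/year.
B spans 93.2 / 0.367 = 253.95 years ≈ 254 growth rings.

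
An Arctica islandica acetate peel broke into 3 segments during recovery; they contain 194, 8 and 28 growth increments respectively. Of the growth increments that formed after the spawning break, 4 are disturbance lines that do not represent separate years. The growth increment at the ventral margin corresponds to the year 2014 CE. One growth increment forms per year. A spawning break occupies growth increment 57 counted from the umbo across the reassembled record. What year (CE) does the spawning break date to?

1845 CE

Total growth increments = 194 + 8 + 28 = 230.
230 − 57 = 173 growth increments lie beyond the spawning break toward the ventral margin.
Removing the 4 false growth increments leaves 173 − 4 = 169 true growth increments beyond the spawning break.
2014 − 169 = 1845 CE.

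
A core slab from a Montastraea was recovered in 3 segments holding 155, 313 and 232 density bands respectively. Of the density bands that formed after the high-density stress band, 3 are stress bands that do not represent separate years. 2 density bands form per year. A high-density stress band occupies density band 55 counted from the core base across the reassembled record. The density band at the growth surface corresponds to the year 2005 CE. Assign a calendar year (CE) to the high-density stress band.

1684 CE

Total density bands = 155 + 313 + 232 = 700.
700 − 55 = 645 density bands lie beyond the high-density stress band toward the growth surface.
Removing the 3 false density bands leaves 645 − 3 = 642 true density bands beyond the high-density stress band.
With 2 density bands per year, 642 / 2 = 321 years.
Counting back 321 years from 2005 CE places the high-density stress band in 2005 − 321 = 1684 CE.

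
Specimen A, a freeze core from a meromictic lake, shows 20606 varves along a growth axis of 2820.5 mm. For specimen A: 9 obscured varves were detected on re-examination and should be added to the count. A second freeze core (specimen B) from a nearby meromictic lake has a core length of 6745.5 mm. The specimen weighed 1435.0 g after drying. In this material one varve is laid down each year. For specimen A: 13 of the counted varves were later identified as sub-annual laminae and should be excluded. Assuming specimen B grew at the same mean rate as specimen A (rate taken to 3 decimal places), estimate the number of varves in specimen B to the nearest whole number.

49237 varves

Specimen A: correcting the raw count gives 20606 − 13 + 9 = 20602 true varves.
A: Mean rate = 2820.5 mm / 20602 years ≈ 0.137 mm per year.
B spans 6745.5 / 0.137 = 49237.23 years ≈ 49237 varves.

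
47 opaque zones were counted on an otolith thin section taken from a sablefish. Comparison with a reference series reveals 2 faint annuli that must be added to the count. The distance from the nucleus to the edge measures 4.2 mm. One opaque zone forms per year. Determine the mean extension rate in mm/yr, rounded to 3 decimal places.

0.086 mm/yr

Adjusted count: 47 + 2 = 49 opaque zones.
4.2 mm over 49 years gives 4.2 / 49 ≈ 0.086 mm/yr.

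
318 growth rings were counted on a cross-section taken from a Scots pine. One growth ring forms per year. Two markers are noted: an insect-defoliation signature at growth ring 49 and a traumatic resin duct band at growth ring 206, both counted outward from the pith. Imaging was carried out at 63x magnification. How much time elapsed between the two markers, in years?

206 − 49 = 157 growth rings lie between the two events.
At one growth ring per year, 157 years elapsed between them.

157 years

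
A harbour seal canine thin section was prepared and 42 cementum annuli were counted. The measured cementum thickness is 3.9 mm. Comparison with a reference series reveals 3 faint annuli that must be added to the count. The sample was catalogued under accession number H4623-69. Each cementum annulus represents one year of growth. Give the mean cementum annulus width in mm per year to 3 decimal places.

True cementum annulus count = 42 + 3 = 45.
Extension rate ≈ 3.9 / 45 = 0.087 mm per year.

0.087 mm per year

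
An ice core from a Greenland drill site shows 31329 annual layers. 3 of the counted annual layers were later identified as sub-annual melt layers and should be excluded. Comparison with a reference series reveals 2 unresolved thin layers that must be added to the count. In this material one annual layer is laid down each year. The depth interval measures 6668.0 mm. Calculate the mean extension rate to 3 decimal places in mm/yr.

0.213 mm/yr

Adjusted count: 31329 − 3 + 2 = 31328 annual layers.
Mean rate = 6668.0 mm / 31328 years ≈ 0.213 mm/yr.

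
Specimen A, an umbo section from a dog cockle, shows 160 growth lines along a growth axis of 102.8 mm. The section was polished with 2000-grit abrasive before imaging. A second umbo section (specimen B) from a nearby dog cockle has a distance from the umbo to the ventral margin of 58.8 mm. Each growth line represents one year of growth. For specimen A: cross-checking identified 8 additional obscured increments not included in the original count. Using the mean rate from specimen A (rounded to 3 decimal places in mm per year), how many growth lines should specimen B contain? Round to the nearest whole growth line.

96 growth lines

Specimen A: after corrections the count is 160 + 8 = 168 growth lines.
A: 102.8 mm over 168 years gives 102.8 / 168 ≈ 0.612 mm/year.
For B, 58.8 / 0.612 = 96.08 years ≈ 96 growth lines.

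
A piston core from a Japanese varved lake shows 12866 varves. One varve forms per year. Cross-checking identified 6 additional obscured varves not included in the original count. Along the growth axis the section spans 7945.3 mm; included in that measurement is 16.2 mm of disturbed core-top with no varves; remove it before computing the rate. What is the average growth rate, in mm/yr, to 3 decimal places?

0.616 mm/yr

Adjusted count: 12866 + 6 = 12872 varves.
Removing the 16.2 mm offcut leaves 7945.3 − 16.2 = 7929.1 mm.
Mean rate = 7929.1 mm / 12872 years ≈ 0.616 mm/yr.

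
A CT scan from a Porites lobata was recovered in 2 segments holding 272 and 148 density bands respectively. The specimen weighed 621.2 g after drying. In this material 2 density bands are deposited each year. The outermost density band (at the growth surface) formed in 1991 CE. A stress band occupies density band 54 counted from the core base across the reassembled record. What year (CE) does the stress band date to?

Total density bands = 272 + 148 = 420.
The stress band sits at density band 54 from the core base, so 420 − 54 = 366 density bands formed after it.
Dividing by 2 density bands per year: 366 / 2 = 183 years.
1991 − 183 = 1808 CE.

1808 CE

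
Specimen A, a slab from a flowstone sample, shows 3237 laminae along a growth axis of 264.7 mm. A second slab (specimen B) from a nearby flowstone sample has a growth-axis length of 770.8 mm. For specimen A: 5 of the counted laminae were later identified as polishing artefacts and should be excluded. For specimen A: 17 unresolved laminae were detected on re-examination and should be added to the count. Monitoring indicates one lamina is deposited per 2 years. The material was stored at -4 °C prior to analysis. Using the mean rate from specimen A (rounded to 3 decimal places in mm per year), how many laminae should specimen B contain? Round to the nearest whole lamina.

9400 laminae

Specimen A: adjusted count: 3237 − 5 + 17 = 3249 laminae.
Specimen A: 3249 laminae at 2 years each span 3249 × 2 = 6498 years.
A: Extension rate ≈ 264.7 / 6498 = 0.041 mm/year.
B spans 770.8 / 0.041 = 18800.00 years; at 2 years per lamina that is 18800.00 / 2 ≈ 9400 laminae.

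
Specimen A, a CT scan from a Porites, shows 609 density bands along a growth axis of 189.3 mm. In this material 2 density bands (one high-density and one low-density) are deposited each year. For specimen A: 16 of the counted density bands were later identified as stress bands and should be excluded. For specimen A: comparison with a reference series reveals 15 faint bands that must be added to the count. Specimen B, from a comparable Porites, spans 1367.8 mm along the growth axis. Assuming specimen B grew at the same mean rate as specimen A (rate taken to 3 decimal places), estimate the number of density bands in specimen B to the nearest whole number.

Specimen A: adjusted count: 609 − 16 + 15 = 608 density bands.
Specimen A: with 2 density bands per year, 608 / 2 = 304 years.
A: Mean rate = 189.3 mm / 304 years ≈ 0.623 mm per year.
For B, 1367.8 / 0.623 = 2195.51 years; at 2 density bands per year that is 2195.51 × 2 ≈ 4391 density bands.

4391 density bands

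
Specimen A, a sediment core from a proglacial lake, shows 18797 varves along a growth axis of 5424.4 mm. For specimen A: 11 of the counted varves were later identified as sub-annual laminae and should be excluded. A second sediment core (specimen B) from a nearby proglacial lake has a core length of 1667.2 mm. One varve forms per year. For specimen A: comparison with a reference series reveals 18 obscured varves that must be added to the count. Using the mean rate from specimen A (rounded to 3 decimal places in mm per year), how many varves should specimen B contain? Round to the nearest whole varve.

5789 varves

Specimen A: after corrections the count is 18797 − 11 + 18 = 18804 varves.
A: Mean rate = 5424.4 mm / 18804 years ≈ 0.288 mm/year.
B spans 1667.2 / 0.288 = 5788.89 years ≈ 5789 varves.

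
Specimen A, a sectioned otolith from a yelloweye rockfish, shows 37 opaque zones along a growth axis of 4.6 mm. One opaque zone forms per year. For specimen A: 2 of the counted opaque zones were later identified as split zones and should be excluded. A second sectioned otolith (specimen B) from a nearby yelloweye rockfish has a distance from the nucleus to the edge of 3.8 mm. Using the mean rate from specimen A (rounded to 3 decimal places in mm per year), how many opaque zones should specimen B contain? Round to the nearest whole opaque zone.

29 opaque zones

Specimen A: true opaque zone count = 37 − 2 = 35.
A: 4.6 mm over 35 years gives 4.6 / 35 ≈ 0.131 mm/year.
B spans 3.8 / 0.131 = 29.01 years ≈ 29 opaque zones.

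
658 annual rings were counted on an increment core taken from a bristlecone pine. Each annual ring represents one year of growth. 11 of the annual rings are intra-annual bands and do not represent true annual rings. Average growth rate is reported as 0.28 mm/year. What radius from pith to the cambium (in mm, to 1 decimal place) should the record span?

Adjusted count: 658 − 11 = 647 annual rings.
647 years at 0.28 mm/year gives 0.28 × 647 = 181.2 mm.

181.2 mm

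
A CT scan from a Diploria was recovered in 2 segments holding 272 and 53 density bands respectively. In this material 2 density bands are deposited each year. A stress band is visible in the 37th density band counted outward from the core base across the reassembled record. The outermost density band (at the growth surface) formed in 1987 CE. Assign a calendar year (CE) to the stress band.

1843 CE

Total density bands = 272 + 53 = 325.
Between density band 37 and the growth surface there are 325 − 37 = 288 density bands.
With 2 density bands per year, 288 / 2 = 144 years.
1987 − 144 = 1843 CE.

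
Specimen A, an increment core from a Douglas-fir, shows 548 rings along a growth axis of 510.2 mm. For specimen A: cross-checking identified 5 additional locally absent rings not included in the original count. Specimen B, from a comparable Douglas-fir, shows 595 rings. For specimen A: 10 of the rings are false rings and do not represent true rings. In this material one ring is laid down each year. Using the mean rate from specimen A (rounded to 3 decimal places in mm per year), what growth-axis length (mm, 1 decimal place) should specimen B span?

559.3 mm

Specimen A: adjusted count: 548 − 10 + 5 = 543 rings.
A: 510.2 mm over 543 years gives 510.2 / 543 ≈ 0.940 mm/year.
B's length ≈ 0.940 × 595 = 559.3 mm.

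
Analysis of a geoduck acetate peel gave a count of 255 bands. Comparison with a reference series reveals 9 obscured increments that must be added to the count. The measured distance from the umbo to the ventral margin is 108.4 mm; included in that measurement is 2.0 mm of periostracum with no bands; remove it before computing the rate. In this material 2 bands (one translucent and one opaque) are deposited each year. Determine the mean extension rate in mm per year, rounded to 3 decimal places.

0.806 mm per year

True band count = 255 + 9 = 264.
264 bands at 2 per year is 264 / 2 = 132 years.
Removing the 2.0 mm offcut leaves 108.4 − 2.0 = 106.4 mm.
Extension rate ≈ 106.4 / 132 = 0.806 mm per year.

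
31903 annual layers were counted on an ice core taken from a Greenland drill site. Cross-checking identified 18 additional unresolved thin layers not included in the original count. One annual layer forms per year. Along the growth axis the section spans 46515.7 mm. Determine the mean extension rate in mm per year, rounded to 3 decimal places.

Adjusted count: 31903 + 18 = 31921 annual layers.
Mean rate = 46515.7 mm / 31921 years ≈ 1.457 mm per year.

1.457 mm per year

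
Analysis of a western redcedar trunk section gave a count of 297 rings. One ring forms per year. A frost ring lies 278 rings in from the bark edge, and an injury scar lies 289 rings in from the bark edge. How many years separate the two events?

Separation: 289 − 278 = 11 rings.
At one ring per year, 11 years elapsed between them.

11 yr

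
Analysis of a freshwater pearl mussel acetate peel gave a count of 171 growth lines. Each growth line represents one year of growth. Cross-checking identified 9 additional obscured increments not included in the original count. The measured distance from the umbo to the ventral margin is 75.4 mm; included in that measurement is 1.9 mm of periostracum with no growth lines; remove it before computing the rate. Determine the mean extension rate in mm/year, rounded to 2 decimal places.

True growth line count = 171 + 9 = 180.
Removing the 1.9 mm offcut leaves 75.4 − 1.9 = 73.5 mm.
73.5 mm over 180 years gives 73.5 / 180 ≈ 0.41 mm/year.

0.41 mm/year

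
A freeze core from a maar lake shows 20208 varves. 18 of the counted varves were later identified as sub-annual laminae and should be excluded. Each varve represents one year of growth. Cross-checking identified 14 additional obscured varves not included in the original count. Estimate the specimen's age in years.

20204 yr

Correcting the raw count gives 20208 − 18 + 14 = 20204 true varves.
At one varve per year, that is 20204 years.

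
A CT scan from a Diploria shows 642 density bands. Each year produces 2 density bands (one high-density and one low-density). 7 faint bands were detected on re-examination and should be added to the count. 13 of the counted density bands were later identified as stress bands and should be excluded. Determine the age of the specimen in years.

True density band count = 642 − 13 + 7 = 636.
With 2 density bands per year, 636 / 2 = 318 years.

318 years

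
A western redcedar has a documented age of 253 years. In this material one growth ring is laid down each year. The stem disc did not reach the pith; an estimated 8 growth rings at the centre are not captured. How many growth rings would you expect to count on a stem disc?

245 growth rings

One growth ring per year gives 253 growth rings over 253 years.
Less the 8 uncaptured growth rings: 253 − 8 = 245.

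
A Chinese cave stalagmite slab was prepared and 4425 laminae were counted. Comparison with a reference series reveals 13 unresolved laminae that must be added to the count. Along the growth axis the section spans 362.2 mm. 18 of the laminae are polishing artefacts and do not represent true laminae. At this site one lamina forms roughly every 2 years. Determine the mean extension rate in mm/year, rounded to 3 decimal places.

0.041 mm/year

After corrections the count is 4425 − 18 + 13 = 4420 laminae.
4420 laminae at 2 years each span 4420 × 2 = 8840 years.
Extension rate ≈ 362.2 / 8840 = 0.041 mm/year.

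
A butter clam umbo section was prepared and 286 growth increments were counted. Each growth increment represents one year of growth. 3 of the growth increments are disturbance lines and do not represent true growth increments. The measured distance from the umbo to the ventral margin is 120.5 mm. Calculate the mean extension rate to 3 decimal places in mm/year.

True growth increment count = 286 − 3 = 283.
Mean rate = 120.5 mm / 283 years ≈ 0.426 mm/year.

0.426 mm/year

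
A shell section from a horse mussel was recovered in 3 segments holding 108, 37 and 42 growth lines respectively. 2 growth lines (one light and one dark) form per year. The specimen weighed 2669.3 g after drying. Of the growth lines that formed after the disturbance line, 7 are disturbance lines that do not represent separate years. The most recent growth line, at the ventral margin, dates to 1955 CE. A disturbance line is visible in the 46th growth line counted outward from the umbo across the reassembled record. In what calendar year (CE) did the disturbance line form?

1888 CE

Total growth lines = 108 + 37 + 42 = 187.
The disturbance line sits at growth line 46 from the umbo, so 187 − 46 = 141 growth lines formed after it.
Excluding 7 false growth lines: 141 − 7 = 134.
Dividing by 2 growth lines per year: 134 / 2 = 67 years.
1955 − 67 = 1888 CE.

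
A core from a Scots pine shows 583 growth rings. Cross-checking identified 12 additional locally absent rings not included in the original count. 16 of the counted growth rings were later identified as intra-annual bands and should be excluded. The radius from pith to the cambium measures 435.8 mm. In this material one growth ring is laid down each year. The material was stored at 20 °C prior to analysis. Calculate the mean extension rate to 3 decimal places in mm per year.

0.753 mm per year

After corrections the count is 583 − 16 + 12 = 579 growth rings.
435.8 mm over 579 years gives 435.8 / 579 ≈ 0.753 mm per year.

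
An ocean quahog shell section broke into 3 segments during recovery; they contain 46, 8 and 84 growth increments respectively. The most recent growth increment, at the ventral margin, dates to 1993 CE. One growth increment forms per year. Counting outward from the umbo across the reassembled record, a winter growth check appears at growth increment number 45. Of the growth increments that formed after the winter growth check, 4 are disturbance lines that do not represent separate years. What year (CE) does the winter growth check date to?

Total growth increments = 46 + 8 + 84 = 138.
Between growth increment 45 and the ventral margin there are 138 − 45 = 93 growth increments.
93 − 4 false = 89 true growth increments after the winter growth check.
1993 − 89 = 1904 CE.

1904 CE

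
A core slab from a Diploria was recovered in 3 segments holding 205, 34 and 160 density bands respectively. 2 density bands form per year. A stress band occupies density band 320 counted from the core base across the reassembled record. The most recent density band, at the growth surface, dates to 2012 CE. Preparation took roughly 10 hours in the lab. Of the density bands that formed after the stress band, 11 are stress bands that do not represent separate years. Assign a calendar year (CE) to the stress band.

1978 CE

Total density bands = 205 + 34 + 160 = 399.
399 − 320 = 79 density bands lie beyond the stress band toward the growth surface.
Removing the 11 false density bands leaves 79 − 11 = 68 true density bands beyond the stress band.
Dividing by 2 density bands per year: 68 / 2 = 34 years.
The density band at the growth surface is 2012 CE, so the stress band dates to 2012 − 34 = 1978 CE.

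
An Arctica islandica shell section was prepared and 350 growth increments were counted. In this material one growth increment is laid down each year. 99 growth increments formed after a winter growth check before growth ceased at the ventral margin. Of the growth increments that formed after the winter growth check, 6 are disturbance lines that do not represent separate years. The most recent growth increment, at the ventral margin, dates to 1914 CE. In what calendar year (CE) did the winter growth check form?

99 growth increments formed after the winter growth check.
Removing the 6 false growth increments leaves 99 − 6 = 93 true growth increments beyond the winter growth check.
The growth increment at the ventral margin is 1914 CE, so the winter growth check dates to 1914 − 93 = 1821 CE.

1821 CE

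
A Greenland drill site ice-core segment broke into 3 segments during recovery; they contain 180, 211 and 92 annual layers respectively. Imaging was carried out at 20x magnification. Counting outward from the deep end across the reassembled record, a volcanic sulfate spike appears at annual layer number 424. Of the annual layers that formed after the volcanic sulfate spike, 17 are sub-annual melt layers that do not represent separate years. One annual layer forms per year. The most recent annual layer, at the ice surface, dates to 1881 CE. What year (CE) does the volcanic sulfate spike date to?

Total annual layers = 180 + 211 + 92 = 483.
The volcanic sulfate spike sits at annual layer 424 from the deep end, so 483 − 424 = 59 annual layers formed after it.
59 − 17 false = 42 true annual layers after the volcanic sulfate spike.
Counting back 42 years from 1881 CE places the volcanic sulfate spike in 1881 − 42 = 1839 CE.

1839 CE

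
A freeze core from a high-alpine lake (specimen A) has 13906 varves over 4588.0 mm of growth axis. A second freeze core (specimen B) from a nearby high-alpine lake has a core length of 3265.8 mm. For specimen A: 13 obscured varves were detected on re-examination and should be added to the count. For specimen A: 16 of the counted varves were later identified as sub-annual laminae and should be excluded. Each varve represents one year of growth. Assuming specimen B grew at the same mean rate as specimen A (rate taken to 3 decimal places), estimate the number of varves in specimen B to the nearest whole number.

Specimen A: after corrections the count is 13906 − 16 + 13 = 13903 varves.
A: 4588.0 mm over 13903 years gives 4588.0 / 13903 ≈ 0.330 mm/year.
For B, 3265.8 / 0.330 = 9896.36 years ≈ 9896 varves.

9896 varves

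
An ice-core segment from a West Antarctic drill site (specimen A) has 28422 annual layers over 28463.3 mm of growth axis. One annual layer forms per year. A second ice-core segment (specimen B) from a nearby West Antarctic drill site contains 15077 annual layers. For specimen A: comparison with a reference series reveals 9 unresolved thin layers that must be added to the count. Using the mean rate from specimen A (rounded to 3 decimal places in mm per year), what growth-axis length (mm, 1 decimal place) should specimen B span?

Specimen A: after corrections the count is 28422 + 9 = 28431 annual layers.
A: Extension rate ≈ 28463.3 / 28431 = 1.001 mm/yr.
For B, 1.001 mm/year × 15077 years = 15092.1 mm.

15092.1 mm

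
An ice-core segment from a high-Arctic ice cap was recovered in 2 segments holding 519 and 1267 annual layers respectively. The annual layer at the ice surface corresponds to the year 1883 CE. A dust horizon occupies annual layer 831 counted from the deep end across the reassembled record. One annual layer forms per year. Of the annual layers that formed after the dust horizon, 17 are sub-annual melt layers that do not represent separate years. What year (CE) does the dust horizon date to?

Total annual layers = 519 + 1267 = 1786.
The dust horizon sits at annual layer 831 from the deep end, so 1786 − 831 = 955 annual layers formed after it.
Excluding 17 false annual layers: 955 − 17 = 938.
Counting back 938 years from 1883 CE places the dust horizon in 1883 − 938 = 945 CE.

945 CE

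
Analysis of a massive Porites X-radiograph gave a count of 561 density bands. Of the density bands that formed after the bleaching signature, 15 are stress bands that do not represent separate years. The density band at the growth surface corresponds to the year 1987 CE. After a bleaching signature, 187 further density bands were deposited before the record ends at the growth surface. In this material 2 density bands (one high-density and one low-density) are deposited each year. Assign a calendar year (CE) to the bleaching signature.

187 density bands post-date the bleaching signature.
Removing the 15 false density bands leaves 187 − 15 = 172 true density bands beyond the bleaching signature.
172 density bands at 2 per year is 172 / 2 = 86 years.
1987 − 86 = 1901 CE.

1901 CE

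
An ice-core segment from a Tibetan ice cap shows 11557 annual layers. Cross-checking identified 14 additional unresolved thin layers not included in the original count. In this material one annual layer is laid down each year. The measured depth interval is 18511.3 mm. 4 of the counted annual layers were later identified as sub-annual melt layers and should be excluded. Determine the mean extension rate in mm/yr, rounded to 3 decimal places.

1.600 mm/yr

After corrections the count is 11557 − 4 + 14 = 11567 annual layers.
Extension rate ≈ 18511.3 / 11567 = 1.600 mm/yr.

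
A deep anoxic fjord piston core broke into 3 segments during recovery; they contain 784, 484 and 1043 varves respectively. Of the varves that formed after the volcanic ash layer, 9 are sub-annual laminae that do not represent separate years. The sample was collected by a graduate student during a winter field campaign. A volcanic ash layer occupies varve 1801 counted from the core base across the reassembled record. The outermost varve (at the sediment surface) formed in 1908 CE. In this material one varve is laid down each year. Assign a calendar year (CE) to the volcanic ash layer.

1407 CE

Total varves = 784 + 484 + 1043 = 2311.
The volcanic ash layer sits at varve 1801 from the core base, so 2311 − 1801 = 510 varves formed after it.
Removing the 9 false varves leaves 510 − 9 = 501 true varves beyond the volcanic ash layer.
1908 − 501 = 1407 CE.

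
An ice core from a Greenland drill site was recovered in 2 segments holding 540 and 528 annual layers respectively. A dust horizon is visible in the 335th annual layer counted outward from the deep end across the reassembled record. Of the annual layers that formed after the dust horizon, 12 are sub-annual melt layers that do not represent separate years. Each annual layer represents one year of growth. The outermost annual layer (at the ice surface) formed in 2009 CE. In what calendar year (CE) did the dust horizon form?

Total annual layers = 540 + 528 = 1068.
The dust horizon sits at annual layer 335 from the deep end, so 1068 − 335 = 733 annual layers formed after it.
733 − 12 false = 721 true annual layers after the dust horizon.
Counting back 721 years from 2009 CE places the dust horizon in 2009 − 721 = 1288 CE.

1288 CE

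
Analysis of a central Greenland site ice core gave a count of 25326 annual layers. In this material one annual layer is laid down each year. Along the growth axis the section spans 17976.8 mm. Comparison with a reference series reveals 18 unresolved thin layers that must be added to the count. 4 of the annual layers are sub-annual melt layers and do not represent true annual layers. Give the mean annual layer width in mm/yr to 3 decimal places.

True annual layer count = 25326 − 4 + 18 = 25340.
Extension rate ≈ 17976.8 / 25340 = 0.709 mm/yr.

0.709 mm/yr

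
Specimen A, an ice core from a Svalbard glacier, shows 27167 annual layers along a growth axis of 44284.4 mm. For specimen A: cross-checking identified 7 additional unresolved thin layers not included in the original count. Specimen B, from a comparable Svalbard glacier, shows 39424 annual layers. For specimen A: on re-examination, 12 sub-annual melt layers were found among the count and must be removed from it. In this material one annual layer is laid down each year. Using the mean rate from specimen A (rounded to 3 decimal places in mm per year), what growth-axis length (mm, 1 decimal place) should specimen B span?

64261.1 mm

Specimen A: true annual layer count = 27167 − 12 + 7 = 27162.
A: Mean rate = 44284.4 mm / 27162 years ≈ 1.630 mm/year.
Length of B = 1.630 × 39424 = 64261.1 mm.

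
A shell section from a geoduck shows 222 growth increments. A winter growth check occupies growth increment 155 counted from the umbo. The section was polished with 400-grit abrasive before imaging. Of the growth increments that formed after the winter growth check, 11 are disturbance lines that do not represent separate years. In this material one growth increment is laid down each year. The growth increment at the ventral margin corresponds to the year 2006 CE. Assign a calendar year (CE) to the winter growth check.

1950 CE

Between growth increment 155 and the ventral margin there are 222 − 155 = 67 growth increments.
Removing the 11 false growth increments leaves 67 − 11 = 56 true growth increments beyond the winter growth check.
Counting back 56 years from 2006 CE places the winter growth check in 2006 − 56 = 1950 CE.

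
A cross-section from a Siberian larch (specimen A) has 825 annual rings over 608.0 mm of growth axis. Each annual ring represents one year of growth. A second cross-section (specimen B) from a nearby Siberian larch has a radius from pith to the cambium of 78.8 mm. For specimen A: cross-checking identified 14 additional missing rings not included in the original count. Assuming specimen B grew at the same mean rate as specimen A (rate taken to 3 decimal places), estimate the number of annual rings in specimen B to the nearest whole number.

109 annual rings

Specimen A: after corrections the count is 825 + 14 = 839 annual rings.
A: Mean rate = 608.0 mm / 839 years ≈ 0.725 mm per year.
Specimen B: 78.8 mm / 0.725 mm per year = 108.69 years ≈ 109 annual rings.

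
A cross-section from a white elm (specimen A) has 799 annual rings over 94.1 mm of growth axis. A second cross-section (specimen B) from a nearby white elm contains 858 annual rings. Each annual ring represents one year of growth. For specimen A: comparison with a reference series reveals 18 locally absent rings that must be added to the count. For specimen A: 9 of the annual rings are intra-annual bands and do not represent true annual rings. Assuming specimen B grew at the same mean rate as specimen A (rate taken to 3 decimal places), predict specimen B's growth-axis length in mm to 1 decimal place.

Specimen A: after corrections the count is 799 − 9 + 18 = 808 annual rings.
A: Extension rate ≈ 94.1 / 808 = 0.116 mm/year.
For B, 0.116 mm/year × 858 years = 99.5 mm.

99.5 mm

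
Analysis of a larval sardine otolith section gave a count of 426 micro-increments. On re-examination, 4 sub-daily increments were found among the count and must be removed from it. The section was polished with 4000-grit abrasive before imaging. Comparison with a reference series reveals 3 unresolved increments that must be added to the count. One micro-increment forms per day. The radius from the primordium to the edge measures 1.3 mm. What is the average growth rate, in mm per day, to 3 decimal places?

Adjusted count: 426 − 4 + 3 = 425 micro-increments.
Mean rate = 1.3 mm / 425 days ≈ 0.003 mm per day.

0.003 mm per day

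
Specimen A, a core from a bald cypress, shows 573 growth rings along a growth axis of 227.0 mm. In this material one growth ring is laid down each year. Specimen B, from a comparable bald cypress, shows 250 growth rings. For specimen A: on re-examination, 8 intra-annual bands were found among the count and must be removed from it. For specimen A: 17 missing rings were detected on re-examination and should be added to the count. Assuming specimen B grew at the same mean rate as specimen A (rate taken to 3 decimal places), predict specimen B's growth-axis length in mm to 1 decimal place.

Specimen A: true growth ring count = 573 − 8 + 17 = 582.
A: Extension rate ≈ 227.0 / 582 = 0.390 mm/yr.
For B, 0.390 mm/year × 250 years = 97.5 mm.

97.5 mm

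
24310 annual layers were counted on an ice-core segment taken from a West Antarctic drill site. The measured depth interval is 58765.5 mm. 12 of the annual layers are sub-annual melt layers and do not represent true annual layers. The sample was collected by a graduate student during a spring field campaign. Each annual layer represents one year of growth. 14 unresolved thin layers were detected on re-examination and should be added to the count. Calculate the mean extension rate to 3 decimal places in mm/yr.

2.417 mm/yr

After corrections the count is 24310 − 12 + 14 = 24312 annual layers.
58765.5 mm over 24312 years gives 58765.5 / 24312 ≈ 2.417 mm/yr.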